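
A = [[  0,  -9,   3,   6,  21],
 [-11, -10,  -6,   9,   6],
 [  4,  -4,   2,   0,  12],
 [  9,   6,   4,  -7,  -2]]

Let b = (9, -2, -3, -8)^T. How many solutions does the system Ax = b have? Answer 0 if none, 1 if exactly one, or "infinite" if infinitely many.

0

Row reduce the augmented matrix [A | b].
Swap R1 ↔ R2
R3 ← R3 + (4/11)·R1: [0, -84/11, -2/11, 36/11, 156/11, -41/11]
R4 ← R4 + (9/11)·R1: [0, -24/11, -10/11, 4/11, 32/11, -106/11]
R3 ← R3 − (28/33)·R2: [0, 0, -30/11, -20/11, -40/11, -125/11]
R4 ← R4 − (8/33)·R2: [0, 0, -18/11, -12/11, -24/11, -130/11]
R4 ← R4 − (3/5)·R3: [0, 0, 0, 0, 0, -5]
The echelon form has 4 nonzero rows; the last pivot sits in the augmented column, so rank(A) = 3 but rank([A|b]) = 4.
Since the ranks differ, the system is inconsistent.
It has no solutions.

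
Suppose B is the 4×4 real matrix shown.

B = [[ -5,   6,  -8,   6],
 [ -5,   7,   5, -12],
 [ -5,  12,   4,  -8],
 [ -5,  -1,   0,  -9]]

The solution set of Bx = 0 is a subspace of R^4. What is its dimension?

1

Row reduce to echelon form.
R2 ← R2 − R1: [0, 1, 13, -18]
R3 ← R3 − R1: [0, 6, 12, -14]
R4 ← R4 − R1: [0, -7, 8, -15]
R3 ← R3 − (6)·R2: [0, 0, -66, 94]
R4 ← R4 + (7)·R2: [0, 0, 99, -141]
R4 ← R4 + (3/2)·R3: [0, 0, 0, 0]
3 nonzero rows, so rank(B) = 3.
B has 4 columns; by rank–nullity, nullity = 4 − 3 = 1.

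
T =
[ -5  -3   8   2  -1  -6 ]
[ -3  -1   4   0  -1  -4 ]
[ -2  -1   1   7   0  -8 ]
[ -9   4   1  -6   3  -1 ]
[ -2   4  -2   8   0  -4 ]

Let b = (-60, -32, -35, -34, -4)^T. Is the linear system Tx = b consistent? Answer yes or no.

Row reduce the augmented matrix [T | b].
R2 ← R2 − (3/5)·R1: [0, 4/5, -4/5, -6/5, -2/5, -2/5, 4]
R3 ← R3 − (2/5)·R1: [0, 1/5, -11/5, 31/5, 2/5, -28/5, -11]
R4 ← R4 − (9/5)·R1: [0, 47/5, -67/5, -48/5, 24/5, 49/5, 74]
R5 ← R5 − (2/5)·R1: [0, 26/5, -26/5, 36/5, 2/5, -8/5, 20]
R3 ← R3 − (1/4)·R2: [0, 0, -2, 13/2, 1/2, -11/2, -12]
R4 ← R4 − (47/4)·R2: [0, 0, -4, 9/2, 19/2, 29/2, 27]
R5 ← R5 − (13/2)·R2: [0, 0, 0, 15, 3, 1, -6]
R4 ← R4 − (2)·R3: [0, 0, 0, -17/2, 17/2, 51/2, 51]
R5 ← R5 + (30/17)·R4: [0, 0, 0, 0, 18, 46, 84]
The echelon form has 5 nonzero rows, and every pivot lies in the first 6 columns, so rank(T) = rank([T|b]) = 5.
The system is consistent.

yes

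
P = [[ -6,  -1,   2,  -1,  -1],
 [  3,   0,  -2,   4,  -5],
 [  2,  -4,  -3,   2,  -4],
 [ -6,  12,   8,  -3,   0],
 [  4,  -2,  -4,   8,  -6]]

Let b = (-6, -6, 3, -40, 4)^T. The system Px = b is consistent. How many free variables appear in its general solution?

0

Row reduce the augmented matrix [P | b].
R2 ← R2 + (1/2)·R1: [0, -1/2, -1, 7/2, -11/2, -9]
R3 ← R3 + (1/3)·R1: [0, -13/3, -7/3, 5/3, -13/3, 1]
R4 ← R4 − R1: [0, 13, 6, -2, 1, -34]
R5 ← R5 + (2/3)·R1: [0, -8/3, -8/3, 22/3, -20/3, 0]
R3 ← R3 − (26/3)·R2: [0, 0, 19/3, -86/3, 130/3, 79]
R4 ← R4 + (26)·R2: [0, 0, -20, 89, -142, -268]
R5 ← R5 − (16/3)·R2: [0, 0, 8/3, -34/3, 68/3, 48]
R4 ← R4 + (60/19)·R3: [0, 0, 0, -29/19, -98/19, -352/19]
R5 ← R5 − (8/19)·R3: [0, 0, 0, 14/19, 84/19, 280/19]
R5 ← R5 + (14/29)·R4: [0, 0, 0, 0, 56/29, 168/29]
The echelon form has 5 nonzero rows, and every pivot lies in the first 5 columns, so rank(P) = rank([P|b]) = 5.
The system is consistent.
Free variables = (unknowns) − (rank) = 5 − 5 = 0.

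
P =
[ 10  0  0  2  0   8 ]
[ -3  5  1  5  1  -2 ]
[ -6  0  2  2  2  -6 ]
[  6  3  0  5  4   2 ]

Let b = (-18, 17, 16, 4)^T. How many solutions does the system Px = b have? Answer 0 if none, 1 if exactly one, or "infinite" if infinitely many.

Row reduce the augmented matrix [P | b].
R2 ← R2 + (3/10)·R1: [0, 5, 1, 28/5, 1, 2/5, 58/5]
R3 ← R3 + (3/5)·R1: [0, 0, 2, 16/5, 2, -6/5, 26/5]
R4 ← R4 − (3/5)·R1: [0, 3, 0, 19/5, 4, -14/5, 74/5]
R4 ← R4 − (3/5)·R2: [0, 0, -3/5, 11/25, 17/5, -76/25, 196/25]
R4 ← R4 + (3/10)·R3: [0, 0, 0, 7/5, 4, -17/5, 47/5]
The echelon form has 4 nonzero rows, and every pivot lies in the first 6 columns, so rank(P) = rank([P|b]) = 4.
The system is consistent.
rank = 4 < 6 unknowns, so there are infinitely many solutions.

infinite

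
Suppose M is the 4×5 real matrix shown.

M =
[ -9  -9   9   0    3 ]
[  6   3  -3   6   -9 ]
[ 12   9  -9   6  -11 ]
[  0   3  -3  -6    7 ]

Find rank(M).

Row reduce to echelon form.
R2 ← R2 + (2/3)·R1: [0, -3, 3, 6, -7]
R3 ← R3 + (4/3)·R1: [0, -3, 3, 6, -7]
R3 ← R3 − R2: [0, 0, 0, 0, 0]
R4 ← R4 + R2: [0, 0, 0, 0, 0]
Echelon form has 2 nonzero rows, so rank(M) = 2.

2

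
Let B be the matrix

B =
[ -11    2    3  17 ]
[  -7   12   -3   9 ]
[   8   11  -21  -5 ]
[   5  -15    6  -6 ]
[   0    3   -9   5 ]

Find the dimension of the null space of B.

1

Row reduce to echelon form.
R2 ← R2 − (7/11)·R1: [0, 118/11, -54/11, -20/11]
R3 ← R3 + (8/11)·R1: [0, 137/11, -207/11, 81/11]
R4 ← R4 + (5/11)·R1: [0, -155/11, 81/11, 19/11]
R3 ← R3 − (137/118)·R2: [0, 0, -774/59, 559/59]
R4 ← R4 + (155/118)·R2: [0, 0, 54/59, -39/59]
R5 ← R5 − (33/118)·R2: [0, 0, -450/59, 325/59]
R4 ← R4 + (3/43)·R3: [0, 0, 0, 0]
R5 ← R5 − (25/43)·R3: [0, 0, 0, 0]
3 nonzero rows, so rank(B) = 3.
B has 4 columns; by rank–nullity, nullity = 4 − 3 = 1.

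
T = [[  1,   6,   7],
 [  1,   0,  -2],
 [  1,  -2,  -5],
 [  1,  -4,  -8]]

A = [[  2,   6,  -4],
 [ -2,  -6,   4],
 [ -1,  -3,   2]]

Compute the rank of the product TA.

First compute TA:
[[-17, -51,  34],
 [  4,  12,  -8],
 [ 11,  33, -22],
 [ 18,  54, -36]]
Now row reduce the product.
R2 ← R2 + (4/17)·R1: [0, 0, 0]
R3 ← R3 + (11/17)·R1: [0, 0, 0]
R4 ← R4 + (18/17)·R1: [0, 0, 0]
1 nonzero row, so rank(TA) = 1.

1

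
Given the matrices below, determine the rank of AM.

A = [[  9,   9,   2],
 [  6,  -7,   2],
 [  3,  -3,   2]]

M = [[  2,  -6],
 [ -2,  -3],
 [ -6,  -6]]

2

First compute AM:
[[-12, -93],
 [ 14, -27],
 [  0, -21]]
Now row reduce the product.
R2 ← R2 + (7/6)·R1: [0, -271/2]
R3 ← R3 − (42/271)·R2: [0, 0]
2 nonzero rows, so rank(AM) = 2.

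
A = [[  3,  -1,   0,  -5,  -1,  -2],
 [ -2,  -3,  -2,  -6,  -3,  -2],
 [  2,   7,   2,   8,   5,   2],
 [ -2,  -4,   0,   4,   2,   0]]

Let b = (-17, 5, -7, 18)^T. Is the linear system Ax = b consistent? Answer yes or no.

yes

Row reduce the augmented matrix [A | b].
R2 ← R2 + (2/3)·R1: [0, -11/3, -2, -28/3, -11/3, -10/3, -19/3]
R3 ← R3 − (2/3)·R1: [0, 23/3, 2, 34/3, 17/3, 10/3, 13/3]
R4 ← R4 + (2/3)·R1: [0, -14/3, 0, 2/3, 4/3, -4/3, 20/3]
R3 ← R3 + (23/11)·R2: [0, 0, -24/11, -90/11, -2, -40/11, -98/11]
R4 ← R4 − (14/11)·R2: [0, 0, 28/11, 138/11, 6, 32/11, 162/11]
R4 ← R4 + (7/6)·R3: [0, 0, 0, 3, 11/3, -4/3, 13/3]
The echelon form has 4 nonzero rows, and every pivot lies in the first 6 columns, so rank(A) = rank([A|b]) = 4.
The system is consistent.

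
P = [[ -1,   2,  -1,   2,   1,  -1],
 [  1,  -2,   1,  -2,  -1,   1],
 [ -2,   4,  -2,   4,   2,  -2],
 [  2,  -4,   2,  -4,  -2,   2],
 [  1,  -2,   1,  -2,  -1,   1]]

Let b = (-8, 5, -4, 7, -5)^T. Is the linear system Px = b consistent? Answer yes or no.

no

Row reduce the augmented matrix [P | b].
R2 ← R2 + R1: [0, 0, 0, 0, 0, 0, -3]
R3 ← R3 − (2)·R1: [0, 0, 0, 0, 0, 0, 12]
R4 ← R4 + (2)·R1: [0, 0, 0, 0, 0, 0, -9]
R5 ← R5 + R1: [0, 0, 0, 0, 0, 0, -13]
R3 ← R3 + (4)·R2: [0, 0, 0, 0, 0, 0, 0]
R4 ← R4 − (3)·R2: [0, 0, 0, 0, 0, 0, 0]
R5 ← R5 − (13/3)·R2: [0, 0, 0, 0, 0, 0, 0]
The echelon form has 2 nonzero rows; the last pivot sits in the augmented column, so rank(P) = 1 but rank([P|b]) = 2.
Since the ranks differ, the system is inconsistent.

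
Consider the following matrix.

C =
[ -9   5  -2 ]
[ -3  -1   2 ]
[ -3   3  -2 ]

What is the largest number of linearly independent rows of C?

2

Row reduce to echelon form.
R2 ← R2 − (1/3)·R1: [0, -8/3, 8/3]
R3 ← R3 − (1/3)·R1: [0, 4/3, -4/3]
R3 ← R3 + (1/2)·R2: [0, 0, 0]
Echelon form has 2 nonzero rows, so rank(C) = 2.
The rank gives the maximum number of linearly independent rows: 2.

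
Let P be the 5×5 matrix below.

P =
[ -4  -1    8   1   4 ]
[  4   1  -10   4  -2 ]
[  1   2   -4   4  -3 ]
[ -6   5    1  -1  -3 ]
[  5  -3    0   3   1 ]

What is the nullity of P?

0

Row reduce to echelon form.
R2 ← R2 + R1: [0, 0, -2, 5, 2]
R3 ← R3 + (1/4)·R1: [0, 7/4, -2, 17/4, -2]
R4 ← R4 − (3/2)·R1: [0, 13/2, -11, -5/2, -9]
R5 ← R5 + (5/4)·R1: [0, -17/4, 10, 17/4, 6]
Swap R2 ↔ R3
R4 ← R4 − (26/7)·R2: [0, 0, -25/7, -128/7, -11/7]
R5 ← R5 + (17/7)·R2: [0, 0, 36/7, 102/7, 8/7]
R4 ← R4 − (25/14)·R3: [0, 0, 0, -381/14, -36/7]
R5 ← R5 + (18/7)·R3: [0, 0, 0, 192/7, 44/7]
R5 ← R5 + (128/127)·R4: [0, 0, 0, 0, 140/127]
5 nonzero rows, so rank(P) = 5.
P has 5 columns; by rank–nullity, nullity = 5 − 5 = 0.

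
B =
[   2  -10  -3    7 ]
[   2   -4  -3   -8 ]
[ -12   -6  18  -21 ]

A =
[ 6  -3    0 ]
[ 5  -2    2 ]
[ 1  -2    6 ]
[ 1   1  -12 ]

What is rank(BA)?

3

First compute BA:
[[-34,  27, -122],
 [-19,   0,  70],
 [-105,  -9, 348]]
Now row reduce the product.
R2 ← R2 − (19/34)·R1: [0, -513/34, 2349/17]
R3 ← R3 − (105/34)·R1: [0, -3141/34, 12321/17]
R3 ← R3 − (349/57)·R2: [0, 0, -2304/19]
3 nonzero rows, so rank(BA) = 3.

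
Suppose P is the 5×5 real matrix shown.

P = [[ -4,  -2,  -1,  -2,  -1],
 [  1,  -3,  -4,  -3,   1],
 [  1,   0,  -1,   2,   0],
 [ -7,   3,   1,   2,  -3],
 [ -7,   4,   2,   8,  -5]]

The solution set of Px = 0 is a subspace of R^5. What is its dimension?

0

Row reduce to echelon form.
R2 ← R2 + (1/4)·R1: [0, -7/2, -17/4, -7/2, 3/4]
R3 ← R3 + (1/4)·R1: [0, -1/2, -5/4, 3/2, -1/4]
R4 ← R4 − (7/4)·R1: [0, 13/2, 11/4, 11/2, -5/4]
R5 ← R5 − (7/4)·R1: [0, 15/2, 15/4, 23/2, -13/4]
R3 ← R3 − (1/7)·R2: [0, 0, -9/14, 2, -5/14]
R4 ← R4 + (13/7)·R2: [0, 0, -36/7, -1, 1/7]
R5 ← R5 + (15/7)·R2: [0, 0, -75/14, 4, -23/14]
R4 ← R4 − (8)·R3: [0, 0, 0, -17, 3]
R5 ← R5 − (25/3)·R3: [0, 0, 0, -38/3, 4/3]
R5 ← R5 − (38/51)·R4: [0, 0, 0, 0, -46/51]
5 nonzero rows, so rank(P) = 5.
P has 5 columns; by rank–nullity, nullity = 5 − 5 = 0.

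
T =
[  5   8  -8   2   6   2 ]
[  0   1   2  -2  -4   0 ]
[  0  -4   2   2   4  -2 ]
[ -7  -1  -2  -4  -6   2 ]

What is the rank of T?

4

Row reduce to echelon form.
R4 ← R4 + (7/5)·R1: [0, 51/5, -66/5, -6/5, 12/5, 24/5]
R3 ← R3 + (4)·R2: [0, 0, 10, -6, -12, -2]
R4 ← R4 − (51/5)·R2: [0, 0, -168/5, 96/5, 216/5, 24/5]
R4 ← R4 + (84/25)·R3: [0, 0, 0, -24/25, 72/25, -48/25]
Echelon form has 4 nonzero rows, so rank(T) = 4.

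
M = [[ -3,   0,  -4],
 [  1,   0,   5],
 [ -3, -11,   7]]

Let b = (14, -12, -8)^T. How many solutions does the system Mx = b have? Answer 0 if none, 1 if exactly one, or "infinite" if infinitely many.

1

Row reduce the augmented matrix [M | b].
R2 ← R2 + (1/3)·R1: [0, 0, 11/3, -22/3]
R3 ← R3 − R1: [0, -11, 11, -22]
Swap R2 ↔ R3
The echelon form has 3 nonzero rows, and every pivot lies in the first 3 columns, so rank(M) = rank([M|b]) = 3.
The system is consistent.
rank = 3 = number of unknowns, so the solution is unique.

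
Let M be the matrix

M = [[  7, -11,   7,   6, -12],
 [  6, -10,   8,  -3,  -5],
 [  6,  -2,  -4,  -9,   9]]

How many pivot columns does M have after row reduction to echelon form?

3

Row reduce to echelon form.
R2 ← R2 − (6/7)·R1: [0, -4/7, 2, -57/7, 37/7]
R3 ← R3 − (6/7)·R1: [0, 52/7, -10, -99/7, 135/7]
R3 ← R3 + (13)·R2: [0, 0, 16, -120, 88]
Echelon form has 3 nonzero rows, so rank(M) = 3.
Each nonzero row contributes one pivot column: 3 pivot columns.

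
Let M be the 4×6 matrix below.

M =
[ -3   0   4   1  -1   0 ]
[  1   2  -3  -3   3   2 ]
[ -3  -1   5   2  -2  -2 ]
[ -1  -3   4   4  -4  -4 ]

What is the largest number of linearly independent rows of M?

Row reduce to echelon form.
R2 ← R2 + (1/3)·R1: [0, 2, -5/3, -8/3, 8/3, 2]
R3 ← R3 − R1: [0, -1, 1, 1, -1, -2]
R4 ← R4 − (1/3)·R1: [0, -3, 8/3, 11/3, -11/3, -4]
R3 ← R3 + (1/2)·R2: [0, 0, 1/6, -1/3, 1/3, -1]
R4 ← R4 + (3/2)·R2: [0, 0, 1/6, -1/3, 1/3, -1]
R4 ← R4 − R3: [0, 0, 0, 0, 0, 0]
Echelon form has 3 nonzero rows, so rank(M) = 3.
The rank gives the maximum number of linearly independent rows: 3.

3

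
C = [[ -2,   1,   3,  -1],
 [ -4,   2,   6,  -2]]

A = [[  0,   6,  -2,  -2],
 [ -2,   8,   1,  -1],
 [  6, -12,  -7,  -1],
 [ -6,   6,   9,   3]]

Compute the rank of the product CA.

1

First compute CA:
[[ 22, -46, -25,  -3],
 [ 44, -92, -50,  -6]]
Now row reduce the product.
R2 ← R2 − (2)·R1: [0, 0, 0, 0]
1 nonzero row, so rank(CA) = 1.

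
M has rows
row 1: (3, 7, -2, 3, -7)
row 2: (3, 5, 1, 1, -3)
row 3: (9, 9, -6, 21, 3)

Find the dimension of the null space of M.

Row reduce to echelon form.
R2 ← R2 − R1: [0, -2, 3, -2, 4]
R3 ← R3 − (3)·R1: [0, -12, 0, 12, 24]
R3 ← R3 − (6)·R2: [0, 0, -18, 24, 0]
3 nonzero rows, so rank(M) = 3.
M has 5 columns; by rank–nullity, nullity = 5 − 3 = 2.

2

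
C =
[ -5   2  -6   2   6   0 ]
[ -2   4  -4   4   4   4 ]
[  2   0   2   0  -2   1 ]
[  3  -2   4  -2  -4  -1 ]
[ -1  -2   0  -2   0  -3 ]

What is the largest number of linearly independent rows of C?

2

Row reduce to echelon form.
R2 ← R2 − (2/5)·R1: [0, 16/5, -8/5, 16/5, 8/5, 4]
R3 ← R3 + (2/5)·R1: [0, 4/5, -2/5, 4/5, 2/5, 1]
R4 ← R4 + (3/5)·R1: [0, -4/5, 2/5, -4/5, -2/5, -1]
R5 ← R5 − (1/5)·R1: [0, -12/5, 6/5, -12/5, -6/5, -3]
R3 ← R3 − (1/4)·R2: [0, 0, 0, 0, 0, 0]
R4 ← R4 + (1/4)·R2: [0, 0, 0, 0, 0, 0]
R5 ← R5 + (3/4)·R2: [0, 0, 0, 0, 0, 0]
Echelon form has 2 nonzero rows, so rank(C) = 2.
The rank gives the maximum number of linearly independent rows: 2.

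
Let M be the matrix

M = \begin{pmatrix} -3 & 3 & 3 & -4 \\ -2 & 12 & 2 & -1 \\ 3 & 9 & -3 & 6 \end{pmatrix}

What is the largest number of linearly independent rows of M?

Row reduce to echelon form.
R2 ← R2 − (2/3)·R1: [0, 10, 0, 5/3]
R3 ← R3 + R1: [0, 12, 0, 2]
R3 ← R3 − (6/5)·R2: [0, 0, 0, 0]
Echelon form has 2 nonzero rows, so rank(M) = 2.
The rank gives the maximum number of linearly independent rows: 2.

2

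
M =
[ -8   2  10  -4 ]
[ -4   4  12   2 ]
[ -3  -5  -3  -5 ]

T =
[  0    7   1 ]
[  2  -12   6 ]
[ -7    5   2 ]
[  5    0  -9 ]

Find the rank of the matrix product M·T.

3

First compute MT:
[[-86, -30,  60],
 [-66, -16,  26],
 [-14,  24,   6]]
Now row reduce the product.
R2 ← R2 − (33/43)·R1: [0, 302/43, -862/43]
R3 ← R3 − (7/43)·R1: [0, 1242/43, -162/43]
R3 ← R3 − (621/151)·R2: [0, 0, 11880/151]
3 nonzero rows, so rank(MT) = 3.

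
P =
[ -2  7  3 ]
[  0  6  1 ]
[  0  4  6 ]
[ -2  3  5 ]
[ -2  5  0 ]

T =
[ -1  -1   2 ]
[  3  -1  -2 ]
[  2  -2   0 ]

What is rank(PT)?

2

First compute PT:
[[ 29, -11, -18],
 [ 20,  -8, -12],
 [ 24, -16,  -8],
 [ 21, -11, -10],
 [ 17,  -3, -14]]
Now row reduce the product.
R2 ← R2 − (20/29)·R1: [0, -12/29, 12/29]
R3 ← R3 − (24/29)·R1: [0, -200/29, 200/29]
R4 ← R4 − (21/29)·R1: [0, -88/29, 88/29]
R5 ← R5 − (17/29)·R1: [0, 100/29, -100/29]
R3 ← R3 − (50/3)·R2: [0, 0, 0]
R4 ← R4 − (22/3)·R2: [0, 0, 0]
R5 ← R5 + (25/3)·R2: [0, 0, 0]
2 nonzero rows, so rank(PT) = 2.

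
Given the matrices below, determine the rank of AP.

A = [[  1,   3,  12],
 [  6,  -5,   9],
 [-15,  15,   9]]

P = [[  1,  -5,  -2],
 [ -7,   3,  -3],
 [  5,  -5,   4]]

First compute AP:
[[ 40, -56,  37],
 [ 86, -90,  39],
 [-75,  75,  21]]
Now row reduce the product.
R2 ← R2 − (43/20)·R1: [0, 152/5, -811/20]
R3 ← R3 + (15/8)·R1: [0, -30, 723/8]
R3 ← R3 + (75/76)·R2: [0, 0, 15309/304]
3 nonzero rows, so rank(AP) = 3.

3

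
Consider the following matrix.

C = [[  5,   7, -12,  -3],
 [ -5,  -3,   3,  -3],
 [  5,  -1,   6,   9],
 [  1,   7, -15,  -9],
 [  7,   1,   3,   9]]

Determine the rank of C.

Row reduce to echelon form.
R2 ← R2 + R1: [0, 4, -9, -6]
R3 ← R3 − R1: [0, -8, 18, 12]
R4 ← R4 − (1/5)·R1: [0, 28/5, -63/5, -42/5]
R5 ← R5 − (7/5)·R1: [0, -44/5, 99/5, 66/5]
R3 ← R3 + (2)·R2: [0, 0, 0, 0]
R4 ← R4 − (7/5)·R2: [0, 0, 0, 0]
R5 ← R5 + (11/5)·R2: [0, 0, 0, 0]
Echelon form has 2 nonzero rows, so rank(C) = 2.

2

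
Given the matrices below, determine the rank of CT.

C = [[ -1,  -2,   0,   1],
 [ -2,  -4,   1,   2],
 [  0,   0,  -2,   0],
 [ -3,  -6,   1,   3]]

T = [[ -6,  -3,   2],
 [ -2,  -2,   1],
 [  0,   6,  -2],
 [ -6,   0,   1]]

First compute CT:
[[  4,   7,  -3],
 [  8,  20,  -8],
 [  0, -12,   4],
 [ 12,  27, -11]]
Now row reduce the product.
R2 ← R2 − (2)·R1: [0, 6, -2]
R4 ← R4 − (3)·R1: [0, 6, -2]
R3 ← R3 + (2)·R2: [0, 0, 0]
R4 ← R4 − R2: [0, 0, 0]
2 nonzero rows, so rank(CT) = 2.

2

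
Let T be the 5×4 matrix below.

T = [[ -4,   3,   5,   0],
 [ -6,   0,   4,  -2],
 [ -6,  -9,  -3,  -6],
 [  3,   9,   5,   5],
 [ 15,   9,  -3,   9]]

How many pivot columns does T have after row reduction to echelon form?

2

Row reduce to echelon form.
R2 ← R2 − (3/2)·R1: [0, -9/2, -7/2, -2]
R3 ← R3 − (3/2)·R1: [0, -27/2, -21/2, -6]
R4 ← R4 + (3/4)·R1: [0, 45/4, 35/4, 5]
R5 ← R5 + (15/4)·R1: [0, 81/4, 63/4, 9]
R3 ← R3 − (3)·R2: [0, 0, 0, 0]
R4 ← R4 + (5/2)·R2: [0, 0, 0, 0]
R5 ← R5 + (9/2)·R2: [0, 0, 0, 0]
Echelon form has 2 nonzero rows, so rank(T) = 2.
Each nonzero row contributes one pivot column: 2 pivot columns.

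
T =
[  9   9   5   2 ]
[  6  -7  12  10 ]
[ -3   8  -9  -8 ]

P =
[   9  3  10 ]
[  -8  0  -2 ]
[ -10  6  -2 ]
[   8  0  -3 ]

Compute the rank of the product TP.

First compute TP:
[[-25,  57,  56],
 [ 70,  90,  20],
 [-65, -63,  -4]]
Now row reduce the product.
R2 ← R2 + (14/5)·R1: [0, 1248/5, 884/5]
R3 ← R3 − (13/5)·R1: [0, -1056/5, -748/5]
R3 ← R3 + (11/13)·R2: [0, 0, 0]
2 nonzero rows, so rank(TP) = 2.

2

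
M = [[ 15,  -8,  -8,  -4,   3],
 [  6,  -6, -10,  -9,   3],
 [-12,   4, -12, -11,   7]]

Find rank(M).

Row reduce to echelon form.
R2 ← R2 − (2/5)·R1: [0, -14/5, -34/5, -37/5, 9/5]
R3 ← R3 + (4/5)·R1: [0, -12/5, -92/5, -71/5, 47/5]
R3 ← R3 − (6/7)·R2: [0, 0, -88/7, -55/7, 55/7]
Echelon form has 3 nonzero rows, so rank(M) = 3.

3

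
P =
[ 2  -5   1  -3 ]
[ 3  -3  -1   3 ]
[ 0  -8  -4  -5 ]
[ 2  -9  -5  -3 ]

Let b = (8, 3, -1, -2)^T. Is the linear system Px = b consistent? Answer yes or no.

Row reduce the augmented matrix [P | b].
R2 ← R2 − (3/2)·R1: [0, 9/2, -5/2, 15/2, -9]
R4 ← R4 − R1: [0, -4, -6, 0, -10]
R3 ← R3 + (16/9)·R2: [0, 0, -76/9, 25/3, -17]
R4 ← R4 + (8/9)·R2: [0, 0, -74/9, 20/3, -18]
R4 ← R4 − (37/38)·R3: [0, 0, 0, -55/38, -55/38]
The echelon form has 4 nonzero rows, and every pivot lies in the first 4 columns, so rank(P) = rank([P|b]) = 4.
The system is consistent.

yes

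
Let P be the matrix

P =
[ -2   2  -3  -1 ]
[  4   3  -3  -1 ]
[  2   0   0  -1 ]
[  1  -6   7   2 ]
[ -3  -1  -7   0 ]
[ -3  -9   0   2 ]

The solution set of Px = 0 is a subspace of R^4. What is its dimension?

0

Row reduce to echelon form.
R2 ← R2 + (2)·R1: [0, 7, -9, -3]
R3 ← R3 + R1: [0, 2, -3, -2]
R4 ← R4 + (1/2)·R1: [0, -5, 11/2, 3/2]
R5 ← R5 − (3/2)·R1: [0, -4, -5/2, 3/2]
R6 ← R6 − (3/2)·R1: [0, -12, 9/2, 7/2]
R3 ← R3 − (2/7)·R2: [0, 0, -3/7, -8/7]
R4 ← R4 + (5/7)·R2: [0, 0, -13/14, -9/14]
R5 ← R5 + (4/7)·R2: [0, 0, -107/14, -3/14]
R6 ← R6 + (12/7)·R2: [0, 0, -153/14, -23/14]
R4 ← R4 − (13/6)·R3: [0, 0, 0, 11/6]
R5 ← R5 − (107/6)·R3: [0, 0, 0, 121/6]
R6 ← R6 − (51/2)·R3: [0, 0, 0, 55/2]
R5 ← R5 − (11)·R4: [0, 0, 0, 0]
R6 ← R6 − (15)·R4: [0, 0, 0, 0]
4 nonzero rows, so rank(P) = 4.
P has 4 columns; by rank–nullity, nullity = 4 − 4 = 0.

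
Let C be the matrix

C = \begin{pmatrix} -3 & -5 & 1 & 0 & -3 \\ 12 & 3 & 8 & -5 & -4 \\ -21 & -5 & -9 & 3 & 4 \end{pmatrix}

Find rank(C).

Row reduce to echelon form.
R2 ← R2 + (4)·R1: [0, -17, 12, -5, -16]
R3 ← R3 − (7)·R1: [0, 30, -16, 3, 25]
R3 ← R3 + (30/17)·R2: [0, 0, 88/17, -99/17, -55/17]
Echelon form has 3 nonzero rows, so rank(C) = 3.

3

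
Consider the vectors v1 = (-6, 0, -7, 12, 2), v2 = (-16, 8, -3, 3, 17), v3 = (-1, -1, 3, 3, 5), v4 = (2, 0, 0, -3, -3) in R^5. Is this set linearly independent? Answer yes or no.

no

Form the matrix with these vectors as rows and row reduce.
R2 ← R2 − (8/3)·R1: [0, 8, 47/3, -29, 35/3]
R3 ← R3 − (1/6)·R1: [0, -1, 25/6, 1, 14/3]
R4 ← R4 + (1/3)·R1: [0, 0, -7/3, 1, -7/3]
R3 ← R3 + (1/8)·R2: [0, 0, 49/8, -21/8, 49/8]
R4 ← R4 + (8/21)·R3: [0, 0, 0, 0, 0]
3 nonzero rows, so the 4 vectors span a space of dimension 3.
Since 3 < 4, the vectors are linearly dependent.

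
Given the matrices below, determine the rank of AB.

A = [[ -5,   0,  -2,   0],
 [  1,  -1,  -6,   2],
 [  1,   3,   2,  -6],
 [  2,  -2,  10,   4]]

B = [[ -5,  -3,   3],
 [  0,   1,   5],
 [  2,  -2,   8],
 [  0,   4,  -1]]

First compute AB:
[[ 21,  19, -31],
 [-17,  16, -52],
 [ -1, -28,  40],
 [ 10, -12,  72]]
Now row reduce the product.
R2 ← R2 + (17/21)·R1: [0, 659/21, -1619/21]
R3 ← R3 + (1/21)·R1: [0, -569/21, 809/21]
R4 ← R4 − (10/21)·R1: [0, -442/21, 1822/21]
R3 ← R3 + (569/659)·R2: [0, 0, -18480/659]
R4 ← R4 + (442/659)·R2: [0, 0, 23100/659]
R4 ← R4 + (5/4)·R3: [0, 0, 0]
3 nonzero rows, so rank(AB) = 3.

3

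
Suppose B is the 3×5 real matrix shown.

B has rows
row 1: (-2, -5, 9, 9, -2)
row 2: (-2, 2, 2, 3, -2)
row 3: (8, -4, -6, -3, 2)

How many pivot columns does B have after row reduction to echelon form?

Row reduce to echelon form.
R2 ← R2 − R1: [0, 7, -7, -6, 0]
R3 ← R3 + (4)·R1: [0, -24, 30, 33, -6]
R3 ← R3 + (24/7)·R2: [0, 0, 6, 87/7, -6]
Echelon form has 3 nonzero rows, so rank(B) = 3.
Each nonzero row contributes one pivot column: 3 pivot columns.

3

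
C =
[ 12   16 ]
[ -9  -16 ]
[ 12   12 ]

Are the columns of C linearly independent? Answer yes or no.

yes

Row reduce C to echelon form.
R2 ← R2 + (3/4)·R1: [0, -4]
R3 ← R3 − R1: [0, -4]
R3 ← R3 − R2: [0, 0]
2 pivots among 2 columns.
Every column is a pivot column, so the columns are linearly independent.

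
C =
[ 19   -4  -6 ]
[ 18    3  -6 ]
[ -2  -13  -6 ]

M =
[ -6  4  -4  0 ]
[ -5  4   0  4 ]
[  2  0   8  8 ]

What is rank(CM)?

2

First compute CM:
[[-106,  60, -124, -64],
 [-135,  84, -120, -36],
 [ 65, -60, -40, -100]]
Now row reduce the product.
R2 ← R2 − (135/106)·R1: [0, 402/53, 2010/53, 2412/53]
R3 ← R3 + (65/106)·R1: [0, -1230/53, -6150/53, -7380/53]
R3 ← R3 + (205/67)·R2: [0, 0, 0, 0]
2 nonzero rows, so rank(CM) = 2.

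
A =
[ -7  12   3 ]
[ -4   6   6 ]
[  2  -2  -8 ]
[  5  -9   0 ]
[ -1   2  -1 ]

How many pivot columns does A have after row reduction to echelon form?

Row reduce to echelon form.
R2 ← R2 − (4/7)·R1: [0, -6/7, 30/7]
R3 ← R3 + (2/7)·R1: [0, 10/7, -50/7]
R4 ← R4 + (5/7)·R1: [0, -3/7, 15/7]
R5 ← R5 − (1/7)·R1: [0, 2/7, -10/7]
R3 ← R3 + (5/3)·R2: [0, 0, 0]
R4 ← R4 − (1/2)·R2: [0, 0, 0]
R5 ← R5 + (1/3)·R2: [0, 0, 0]
Echelon form has 2 nonzero rows, so rank(A) = 2.
Each nonzero row contributes one pivot column: 2 pivot columns.

2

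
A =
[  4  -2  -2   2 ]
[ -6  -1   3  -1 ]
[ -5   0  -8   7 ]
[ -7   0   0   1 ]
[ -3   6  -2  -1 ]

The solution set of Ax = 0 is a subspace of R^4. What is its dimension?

1

Row reduce to echelon form.
R2 ← R2 + (3/2)·R1: [0, -4, 0, 2]
R3 ← R3 + (5/4)·R1: [0, -5/2, -21/2, 19/2]
R4 ← R4 + (7/4)·R1: [0, -7/2, -7/2, 9/2]
R5 ← R5 + (3/4)·R1: [0, 9/2, -7/2, 1/2]
R3 ← R3 − (5/8)·R2: [0, 0, -21/2, 33/4]
R4 ← R4 − (7/8)·R2: [0, 0, -7/2, 11/4]
R5 ← R5 + (9/8)·R2: [0, 0, -7/2, 11/4]
R4 ← R4 − (1/3)·R3: [0, 0, 0, 0]
R5 ← R5 − (1/3)·R3: [0, 0, 0, 0]
3 nonzero rows, so rank(A) = 3.
A has 4 columns; by rank–nullity, nullity = 4 − 3 = 1.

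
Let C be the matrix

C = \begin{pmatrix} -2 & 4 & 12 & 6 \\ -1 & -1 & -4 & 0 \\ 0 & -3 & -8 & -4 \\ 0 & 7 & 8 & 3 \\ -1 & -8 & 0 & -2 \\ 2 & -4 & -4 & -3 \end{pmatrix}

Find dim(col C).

Row reduce to echelon form.
R2 ← R2 − (1/2)·R1: [0, -3, -10, -3]
R5 ← R5 − (1/2)·R1: [0, -10, -6, -5]
R6 ← R6 + R1: [0, 0, 8, 3]
R3 ← R3 − R2: [0, 0, 2, -1]
R4 ← R4 + (7/3)·R2: [0, 0, -46/3, -4]
R5 ← R5 − (10/3)·R2: [0, 0, 82/3, 5]
R4 ← R4 + (23/3)·R3: [0, 0, 0, -35/3]
R5 ← R5 − (41/3)·R3: [0, 0, 0, 56/3]
R6 ← R6 − (4)·R3: [0, 0, 0, 7]
R5 ← R5 + (8/5)·R4: [0, 0, 0, 0]
R6 ← R6 + (3/5)·R4: [0, 0, 0, 0]
Echelon form has 4 nonzero rows, so rank(C) = 4.
The column space has dimension equal to the rank: 4.

4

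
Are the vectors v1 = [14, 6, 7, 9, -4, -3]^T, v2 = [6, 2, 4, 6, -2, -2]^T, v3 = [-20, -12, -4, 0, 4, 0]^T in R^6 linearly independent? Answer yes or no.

no

Form the matrix with these vectors as rows and row reduce.
R2 ← R2 − (3/7)·R1: [0, -4/7, 1, 15/7, -2/7, -5/7]
R3 ← R3 + (10/7)·R1: [0, -24/7, 6, 90/7, -12/7, -30/7]
R3 ← R3 − (6)·R2: [0, 0, 0, 0, 0, 0]
2 nonzero rows, so the 3 vectors span a space of dimension 2.
Since 2 < 3, the vectors are linearly dependent.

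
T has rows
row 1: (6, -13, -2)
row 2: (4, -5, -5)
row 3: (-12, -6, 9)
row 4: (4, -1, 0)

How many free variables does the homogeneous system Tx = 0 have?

Row reduce to echelon form.
R2 ← R2 − (2/3)·R1: [0, 11/3, -11/3]
R3 ← R3 + (2)·R1: [0, -32, 5]
R4 ← R4 − (2/3)·R1: [0, 23/3, 4/3]
R3 ← R3 + (96/11)·R2: [0, 0, -27]
R4 ← R4 − (23/11)·R2: [0, 0, 9]
R4 ← R4 + (1/3)·R3: [0, 0, 0]
3 nonzero rows, so rank(T) = 3.
T has 3 columns; by rank–nullity, nullity = 3 − 3 = 0.

0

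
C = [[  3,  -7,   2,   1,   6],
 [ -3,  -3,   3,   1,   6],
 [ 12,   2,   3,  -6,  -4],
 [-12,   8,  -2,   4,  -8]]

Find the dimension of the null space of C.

Row reduce to echelon form.
R2 ← R2 + R1: [0, -10, 5, 2, 12]
R3 ← R3 − (4)·R1: [0, 30, -5, -10, -28]
R4 ← R4 + (4)·R1: [0, -20, 6, 8, 16]
R3 ← R3 + (3)·R2: [0, 0, 10, -4, 8]
R4 ← R4 − (2)·R2: [0, 0, -4, 4, -8]
R4 ← R4 + (2/5)·R3: [0, 0, 0, 12/5, -24/5]
4 nonzero rows, so rank(C) = 4.
C has 5 columns; by rank–nullity, nullity = 5 − 4 = 1.

1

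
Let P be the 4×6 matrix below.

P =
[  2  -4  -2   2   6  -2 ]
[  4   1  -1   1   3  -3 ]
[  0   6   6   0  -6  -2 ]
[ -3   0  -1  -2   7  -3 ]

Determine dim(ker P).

Row reduce to echelon form.
R2 ← R2 − (2)·R1: [0, 9, 3, -3, -9, 1]
R4 ← R4 + (3/2)·R1: [0, -6, -4, 1, 16, -6]
R3 ← R3 − (2/3)·R2: [0, 0, 4, 2, 0, -8/3]
R4 ← R4 + (2/3)·R2: [0, 0, -2, -1, 10, -16/3]
R4 ← R4 + (1/2)·R3: [0, 0, 0, 0, 10, -20/3]
4 nonzero rows, so rank(P) = 4.
P has 6 columns; by rank–nullity, nullity = 6 − 4 = 2.

2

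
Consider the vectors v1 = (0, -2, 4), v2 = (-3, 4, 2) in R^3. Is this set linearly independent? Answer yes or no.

Form the matrix with these vectors as rows and row reduce.
Swap R1 ↔ R2
2 nonzero rows, so the 2 vectors span a space of dimension 2.
Since 2 = 2, the vectors are linearly independent.

yes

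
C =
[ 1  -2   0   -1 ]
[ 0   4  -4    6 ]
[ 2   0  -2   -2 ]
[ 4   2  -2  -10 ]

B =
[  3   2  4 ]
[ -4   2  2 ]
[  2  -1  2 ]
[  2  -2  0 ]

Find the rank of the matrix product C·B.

3

First compute CB:
[[  9,   0,   0],
 [-12,   0,   0],
 [ -2,  10,   4],
 [-20,  34,  16]]
Now row reduce the product.
R2 ← R2 + (4/3)·R1: [0, 0, 0]
R3 ← R3 + (2/9)·R1: [0, 10, 4]
R4 ← R4 + (20/9)·R1: [0, 34, 16]
Swap R2 ↔ R3
R4 ← R4 − (17/5)·R2: [0, 0, 12/5]
Swap R3 ↔ R4
3 nonzero rows, so rank(CB) = 3.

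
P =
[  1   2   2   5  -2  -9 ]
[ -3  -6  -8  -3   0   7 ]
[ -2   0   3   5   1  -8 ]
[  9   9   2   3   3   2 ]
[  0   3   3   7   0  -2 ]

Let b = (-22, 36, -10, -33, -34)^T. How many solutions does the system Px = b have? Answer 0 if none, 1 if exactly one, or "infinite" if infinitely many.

infinite

Row reduce the augmented matrix [P | b].
R2 ← R2 + (3)·R1: [0, 0, -2, 12, -6, -20, -30]
R3 ← R3 + (2)·R1: [0, 4, 7, 15, -3, -26, -54]
R4 ← R4 − (9)·R1: [0, -9, -16, -42, 21, 83, 165]
Swap R2 ↔ R3
R4 ← R4 + (9/4)·R2: [0, 0, -1/4, -33/4, 57/4, 49/2, 87/2]
R5 ← R5 − (3/4)·R2: [0, 0, -9/4, -17/4, 9/4, 35/2, 13/2]
R4 ← R4 − (1/8)·R3: [0, 0, 0, -39/4, 15, 27, 189/4]
R5 ← R5 − (9/8)·R3: [0, 0, 0, -71/4, 9, 40, 161/4]
R5 ← R5 − (71/39)·R4: [0, 0, 0, 0, -238/13, -119/13, -595/13]
The echelon form has 5 nonzero rows, and every pivot lies in the first 6 columns, so rank(P) = rank([P|b]) = 5.
The system is consistent.
rank = 5 < 6 unknowns, so there are infinitely many solutions.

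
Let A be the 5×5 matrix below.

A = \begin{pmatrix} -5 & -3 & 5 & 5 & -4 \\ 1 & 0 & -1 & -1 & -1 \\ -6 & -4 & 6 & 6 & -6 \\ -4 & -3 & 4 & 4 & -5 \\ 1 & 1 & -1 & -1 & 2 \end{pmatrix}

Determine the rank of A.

Row reduce to echelon form.
R2 ← R2 + (1/5)·R1: [0, -3/5, 0, 0, -9/5]
R3 ← R3 − (6/5)·R1: [0, -2/5, 0, 0, -6/5]
R4 ← R4 − (4/5)·R1: [0, -3/5, 0, 0, -9/5]
R5 ← R5 + (1/5)·R1: [0, 2/5, 0, 0, 6/5]
R3 ← R3 − (2/3)·R2: [0, 0, 0, 0, 0]
R4 ← R4 − R2: [0, 0, 0, 0, 0]
R5 ← R5 + (2/3)·R2: [0, 0, 0, 0, 0]
Echelon form has 2 nonzero rows, so rank(A) = 2.

2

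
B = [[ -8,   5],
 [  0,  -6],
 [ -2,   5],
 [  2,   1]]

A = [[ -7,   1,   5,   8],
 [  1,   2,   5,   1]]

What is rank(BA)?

2

First compute BA:
[[ 61,   2, -15, -59],
 [ -6, -12, -30,  -6],
 [ 19,   8,  15, -11],
 [-13,   4,  15,  17]]
Now row reduce the product.
R2 ← R2 + (6/61)·R1: [0, -720/61, -1920/61, -720/61]
R3 ← R3 − (19/61)·R1: [0, 450/61, 1200/61, 450/61]
R4 ← R4 + (13/61)·R1: [0, 270/61, 720/61, 270/61]
R3 ← R3 + (5/8)·R2: [0, 0, 0, 0]
R4 ← R4 + (3/8)·R2: [0, 0, 0, 0]
2 nonzero rows, so rank(BA) = 2.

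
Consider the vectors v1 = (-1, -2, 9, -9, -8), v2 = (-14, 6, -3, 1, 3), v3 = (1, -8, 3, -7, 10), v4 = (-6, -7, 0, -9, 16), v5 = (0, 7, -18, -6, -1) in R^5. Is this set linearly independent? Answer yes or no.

no

Form the matrix with these vectors as rows and row reduce.
R2 ← R2 − (14)·R1: [0, 34, -129, 127, 115]
R3 ← R3 + R1: [0, -10, 12, -16, 2]
R4 ← R4 − (6)·R1: [0, 5, -54, 45, 64]
R3 ← R3 + (5/17)·R2: [0, 0, -441/17, 363/17, 609/17]
R4 ← R4 − (5/34)·R2: [0, 0, -1191/34, 895/34, 1601/34]
R5 ← R5 − (7/34)·R2: [0, 0, 291/34, -1093/34, -839/34]
R4 ← R4 − (397/294)·R3: [0, 0, 0, -123/49, -9/7]
R5 ← R5 + (97/294)·R3: [0, 0, 0, -1230/49, -90/7]
R5 ← R5 − (10)·R4: [0, 0, 0, 0, 0]
4 nonzero rows, so the 5 vectors span a space of dimension 4.
Since 4 < 5, the vectors are linearly dependent.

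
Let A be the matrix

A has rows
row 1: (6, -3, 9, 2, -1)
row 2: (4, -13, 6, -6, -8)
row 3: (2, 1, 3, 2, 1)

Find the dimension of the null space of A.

3

Row reduce to echelon form.
R2 ← R2 − (2/3)·R1: [0, -11, 0, -22/3, -22/3]
R3 ← R3 − (1/3)·R1: [0, 2, 0, 4/3, 4/3]
R3 ← R3 + (2/11)·R2: [0, 0, 0, 0, 0]
2 nonzero rows, so rank(A) = 2.
A has 5 columns; by rank–nullity, nullity = 5 − 2 = 3.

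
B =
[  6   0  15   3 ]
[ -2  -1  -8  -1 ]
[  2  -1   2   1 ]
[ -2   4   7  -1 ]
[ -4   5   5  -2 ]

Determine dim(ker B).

2

Row reduce to echelon form.
R2 ← R2 + (1/3)·R1: [0, -1, -3, 0]
R3 ← R3 − (1/3)·R1: [0, -1, -3, 0]
R4 ← R4 + (1/3)·R1: [0, 4, 12, 0]
R5 ← R5 + (2/3)·R1: [0, 5, 15, 0]
R3 ← R3 − R2: [0, 0, 0, 0]
R4 ← R4 + (4)·R2: [0, 0, 0, 0]
R5 ← R5 + (5)·R2: [0, 0, 0, 0]
2 nonzero rows, so rank(B) = 2.
B has 4 columns; by rank–nullity, nullity = 4 − 2 = 2.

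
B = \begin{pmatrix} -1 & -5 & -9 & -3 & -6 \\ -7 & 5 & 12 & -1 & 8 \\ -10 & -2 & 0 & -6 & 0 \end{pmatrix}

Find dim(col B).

Row reduce to echelon form.
R2 ← R2 − (7)·R1: [0, 40, 75, 20, 50]
R3 ← R3 − (10)·R1: [0, 48, 90, 24, 60]
R3 ← R3 − (6/5)·R2: [0, 0, 0, 0, 0]
Echelon form has 2 nonzero rows, so rank(B) = 2.
The column space has dimension equal to the rank: 2.

2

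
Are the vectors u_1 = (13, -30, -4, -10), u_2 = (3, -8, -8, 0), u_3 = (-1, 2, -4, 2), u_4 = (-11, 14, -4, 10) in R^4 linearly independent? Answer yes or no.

yes

Form the matrix with these vectors as rows and row reduce.
R2 ← R2 − (3/13)·R1: [0, -14/13, -92/13, 30/13]
R3 ← R3 + (1/13)·R1: [0, -4/13, -56/13, 16/13]
R4 ← R4 + (11/13)·R1: [0, -148/13, -96/13, 20/13]
R3 ← R3 − (2/7)·R2: [0, 0, -16/7, 4/7]
R4 ← R4 − (74/7)·R2: [0, 0, 472/7, -160/7]
R4 ← R4 + (59/2)·R3: [0, 0, 0, -6]
4 nonzero rows, so the 4 vectors span a space of dimension 4.
Since 4 = 4, the vectors are linearly independent.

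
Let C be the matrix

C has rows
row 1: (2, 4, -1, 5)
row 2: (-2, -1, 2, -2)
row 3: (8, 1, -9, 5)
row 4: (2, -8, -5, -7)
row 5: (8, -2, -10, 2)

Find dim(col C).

2

Row reduce to echelon form.
R2 ← R2 + R1: [0, 3, 1, 3]
R3 ← R3 − (4)·R1: [0, -15, -5, -15]
R4 ← R4 − R1: [0, -12, -4, -12]
R5 ← R5 − (4)·R1: [0, -18, -6, -18]
R3 ← R3 + (5)·R2: [0, 0, 0, 0]
R4 ← R4 + (4)·R2: [0, 0, 0, 0]
R5 ← R5 + (6)·R2: [0, 0, 0, 0]
Echelon form has 2 nonzero rows, so rank(C) = 2.
The column space has dimension equal to the rank: 2.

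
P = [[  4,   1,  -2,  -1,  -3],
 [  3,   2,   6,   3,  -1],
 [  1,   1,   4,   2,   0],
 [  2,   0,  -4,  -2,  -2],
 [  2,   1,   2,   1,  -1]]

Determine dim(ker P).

3

Row reduce to echelon form.
R2 ← R2 − (3/4)·R1: [0, 5/4, 15/2, 15/4, 5/4]
R3 ← R3 − (1/4)·R1: [0, 3/4, 9/2, 9/4, 3/4]
R4 ← R4 − (1/2)·R1: [0, -1/2, -3, -3/2, -1/2]
R5 ← R5 − (1/2)·R1: [0, 1/2, 3, 3/2, 1/2]
R3 ← R3 − (3/5)·R2: [0, 0, 0, 0, 0]
R4 ← R4 + (2/5)·R2: [0, 0, 0, 0, 0]
R5 ← R5 − (2/5)·R2: [0, 0, 0, 0, 0]
2 nonzero rows, so rank(P) = 2.
P has 5 columns; by rank–nullity, nullity = 5 − 2 = 3.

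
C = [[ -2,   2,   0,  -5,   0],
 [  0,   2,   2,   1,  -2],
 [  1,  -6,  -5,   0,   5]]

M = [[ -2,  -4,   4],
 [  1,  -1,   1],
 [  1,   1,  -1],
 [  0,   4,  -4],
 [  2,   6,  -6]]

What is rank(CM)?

2

First compute CM:
[[  6, -14,  14],
 [  0,  -8,   8],
 [ -3,  27, -27]]
Now row reduce the product.
R3 ← R3 + (1/2)·R1: [0, 20, -20]
R3 ← R3 + (5/2)·R2: [0, 0, 0]
2 nonzero rows, so rank(CM) = 2.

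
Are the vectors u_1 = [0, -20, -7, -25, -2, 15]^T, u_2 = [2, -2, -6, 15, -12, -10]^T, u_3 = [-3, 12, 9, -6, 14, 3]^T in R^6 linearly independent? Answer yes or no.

yes

Form the matrix with these vectors as rows and row reduce.
Swap R1 ↔ R2
R3 ← R3 + (3/2)·R1: [0, 9, 0, 33/2, -4, -12]
R3 ← R3 + (9/20)·R2: [0, 0, -63/20, 21/4, -49/10, -21/4]
3 nonzero rows, so the 3 vectors span a space of dimension 3.
Since 3 = 3, the vectors are linearly independent.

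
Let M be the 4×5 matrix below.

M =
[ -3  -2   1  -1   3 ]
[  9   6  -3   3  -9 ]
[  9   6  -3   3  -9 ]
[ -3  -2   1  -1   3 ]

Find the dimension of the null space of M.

Row reduce to echelon form.
R2 ← R2 + (3)·R1: [0, 0, 0, 0, 0]
R3 ← R3 + (3)·R1: [0, 0, 0, 0, 0]
R4 ← R4 − R1: [0, 0, 0, 0, 0]
1 nonzero row, so rank(M) = 1.
M has 5 columns; by rank–nullity, nullity = 5 − 1 = 4.

4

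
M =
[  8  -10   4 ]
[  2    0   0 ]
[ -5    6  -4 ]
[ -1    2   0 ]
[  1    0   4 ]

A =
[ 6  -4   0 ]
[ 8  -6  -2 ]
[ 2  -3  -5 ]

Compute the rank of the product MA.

First compute MA:
[[-24,  16,   0],
 [ 12,  -8,   0],
 [ 10,  -4,   8],
 [ 10,  -8,  -4],
 [ 14, -16, -20]]
Now row reduce the product.
R2 ← R2 + (1/2)·R1: [0, 0, 0]
R3 ← R3 + (5/12)·R1: [0, 8/3, 8]
R4 ← R4 + (5/12)·R1: [0, -4/3, -4]
R5 ← R5 + (7/12)·R1: [0, -20/3, -20]
Swap R2 ↔ R3
R4 ← R4 + (1/2)·R2: [0, 0, 0]
R5 ← R5 + (5/2)·R2: [0, 0, 0]
2 nonzero rows, so rank(MA) = 2.

2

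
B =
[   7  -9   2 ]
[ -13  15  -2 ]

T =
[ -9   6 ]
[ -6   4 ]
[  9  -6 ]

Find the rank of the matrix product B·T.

1

First compute BT:
[[  9,  -6],
 [  9,  -6]]
Now row reduce the product.
R2 ← R2 − R1: [0, 0]
1 nonzero row, so rank(BT) = 1.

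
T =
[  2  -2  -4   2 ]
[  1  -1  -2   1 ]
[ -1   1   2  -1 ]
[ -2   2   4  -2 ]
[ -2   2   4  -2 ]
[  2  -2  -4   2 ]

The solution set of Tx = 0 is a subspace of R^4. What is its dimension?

3

Row reduce to echelon form.
R2 ← R2 − (1/2)·R1: [0, 0, 0, 0]
R3 ← R3 + (1/2)·R1: [0, 0, 0, 0]
R4 ← R4 + R1: [0, 0, 0, 0]
R5 ← R5 + R1: [0, 0, 0, 0]
R6 ← R6 − R1: [0, 0, 0, 0]
1 nonzero row, so rank(T) = 1.
T has 4 columns; by rank–nullity, nullity = 4 − 1 = 3.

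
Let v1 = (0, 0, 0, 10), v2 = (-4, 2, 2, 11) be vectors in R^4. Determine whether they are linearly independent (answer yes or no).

Form the matrix with these vectors as rows and row reduce.
Swap R1 ↔ R2
2 nonzero rows, so the 2 vectors span a space of dimension 2.
Since 2 = 2, the vectors are linearly independent.

yes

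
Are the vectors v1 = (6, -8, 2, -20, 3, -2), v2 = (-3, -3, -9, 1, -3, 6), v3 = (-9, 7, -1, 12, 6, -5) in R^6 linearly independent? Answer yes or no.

yes

Form the matrix with these vectors as rows and row reduce.
R2 ← R2 + (1/2)·R1: [0, -7, -8, -9, -3/2, 5]
R3 ← R3 + (3/2)·R1: [0, -5, 2, -18, 21/2, -8]
R3 ← R3 − (5/7)·R2: [0, 0, 54/7, -81/7, 81/7, -81/7]
3 nonzero rows, so the 3 vectors span a space of dimension 3.
Since 3 = 3, the vectors are linearly independent.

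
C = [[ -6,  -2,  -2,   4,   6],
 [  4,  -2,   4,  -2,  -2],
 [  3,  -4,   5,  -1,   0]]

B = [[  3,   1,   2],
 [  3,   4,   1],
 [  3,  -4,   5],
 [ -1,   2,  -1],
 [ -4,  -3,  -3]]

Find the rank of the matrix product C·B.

2

First compute CB:
[[-58, -16, -46],
 [ 28, -18,  34],
 [ 13, -35,  28]]
Now row reduce the product.
R2 ← R2 + (14/29)·R1: [0, -746/29, 342/29]
R3 ← R3 + (13/58)·R1: [0, -1119/29, 513/29]
R3 ← R3 − (3/2)·R2: [0, 0, 0]
2 nonzero rows, so rank(CB) = 2.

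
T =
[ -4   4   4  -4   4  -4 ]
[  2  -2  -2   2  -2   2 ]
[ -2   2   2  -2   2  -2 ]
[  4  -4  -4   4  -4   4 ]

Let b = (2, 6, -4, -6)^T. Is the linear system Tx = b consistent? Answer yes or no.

Row reduce the augmented matrix [T | b].
R2 ← R2 + (1/2)·R1: [0, 0, 0, 0, 0, 0, 7]
R3 ← R3 − (1/2)·R1: [0, 0, 0, 0, 0, 0, -5]
R4 ← R4 + R1: [0, 0, 0, 0, 0, 0, -4]
R3 ← R3 + (5/7)·R2: [0, 0, 0, 0, 0, 0, 0]
R4 ← R4 + (4/7)·R2: [0, 0, 0, 0, 0, 0, 0]
The echelon form has 2 nonzero rows; the last pivot sits in the augmented column, so rank(T) = 1 but rank([T|b]) = 2.
Since the ranks differ, the system is inconsistent.

no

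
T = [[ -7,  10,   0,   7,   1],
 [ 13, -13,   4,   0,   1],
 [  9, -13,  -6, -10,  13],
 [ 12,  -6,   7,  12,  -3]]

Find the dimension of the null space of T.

Row reduce to echelon form.
R2 ← R2 + (13/7)·R1: [0, 39/7, 4, 13, 20/7]
R3 ← R3 + (9/7)·R1: [0, -1/7, -6, -1, 100/7]
R4 ← R4 + (12/7)·R1: [0, 78/7, 7, 24, -9/7]
R3 ← R3 + (1/39)·R2: [0, 0, -230/39, -2/3, 560/39]
R4 ← R4 − (2)·R2: [0, 0, -1, -2, -7]
R4 ← R4 − (39/230)·R3: [0, 0, 0, -217/115, -217/23]
4 nonzero rows, so rank(T) = 4.
T has 5 columns; by rank–nullity, nullity = 5 − 4 = 1.

1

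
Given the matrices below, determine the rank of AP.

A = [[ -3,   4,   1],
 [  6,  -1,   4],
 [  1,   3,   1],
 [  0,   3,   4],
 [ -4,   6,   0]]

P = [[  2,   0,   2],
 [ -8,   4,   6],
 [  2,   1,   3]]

3

First compute AP:
[[-36,  17,  21],
 [ 28,   0,  18],
 [-20,  13,  23],
 [-16,  16,  30],
 [-56,  24,  28]]
Now row reduce the product.
R2 ← R2 + (7/9)·R1: [0, 119/9, 103/3]
R3 ← R3 − (5/9)·R1: [0, 32/9, 34/3]
R4 ← R4 − (4/9)·R1: [0, 76/9, 62/3]
R5 ← R5 − (14/9)·R1: [0, -22/9, -14/3]
R3 ← R3 − (32/119)·R2: [0, 0, 250/119]
R4 ← R4 − (76/119)·R2: [0, 0, -150/119]
R5 ← R5 + (22/119)·R2: [0, 0, 200/119]
R4 ← R4 + (3/5)·R3: [0, 0, 0]
R5 ← R5 − (4/5)·R3: [0, 0, 0]
3 nonzero rows, so rank(AP) = 3.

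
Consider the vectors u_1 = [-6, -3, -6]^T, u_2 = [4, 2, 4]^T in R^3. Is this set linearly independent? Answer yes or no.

no

Form the matrix with these vectors as rows and row reduce.
R2 ← R2 + (2/3)·R1: [0, 0, 0]
1 nonzero row, so the 2 vectors span a space of dimension 1.
Since 1 < 2, the vectors are linearly dependent.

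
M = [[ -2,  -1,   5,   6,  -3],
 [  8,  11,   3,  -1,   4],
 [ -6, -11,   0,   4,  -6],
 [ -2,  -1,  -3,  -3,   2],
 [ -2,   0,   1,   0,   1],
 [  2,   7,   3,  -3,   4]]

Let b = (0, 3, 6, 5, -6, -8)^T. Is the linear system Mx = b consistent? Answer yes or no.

no

Row reduce the augmented matrix [M | b].
R2 ← R2 + (4)·R1: [0, 7, 23, 23, -8, 3]
R3 ← R3 − (3)·R1: [0, -8, -15, -14, 3, 6]
R4 ← R4 − R1: [0, 0, -8, -9, 5, 5]
R5 ← R5 − R1: [0, 1, -4, -6, 4, -6]
R6 ← R6 + R1: [0, 6, 8, 3, 1, -8]
R3 ← R3 + (8/7)·R2: [0, 0, 79/7, 86/7, -43/7, 66/7]
R5 ← R5 − (1/7)·R2: [0, 0, -51/7, -65/7, 36/7, -45/7]
R6 ← R6 − (6/7)·R2: [0, 0, -82/7, -117/7, 55/7, -74/7]
R4 ← R4 + (56/79)·R3: [0, 0, 0, -23/79, 51/79, 923/79]
R5 ← R5 + (51/79)·R3: [0, 0, 0, -107/79, 93/79, -27/79]
R6 ← R6 + (82/79)·R3: [0, 0, 0, -313/79, 117/79, -62/79]
R5 ← R5 − (107/23)·R4: [0, 0, 0, 0, -42/23, -1258/23]
R6 ← R6 − (313/23)·R4: [0, 0, 0, 0, -168/23, -3675/23]
R6 ← R6 − (4)·R5: [0, 0, 0, 0, 0, 59]
The echelon form has 6 nonzero rows; the last pivot sits in the augmented column, so rank(M) = 5 but rank([M|b]) = 6.
Since the ranks differ, the system is inconsistent.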